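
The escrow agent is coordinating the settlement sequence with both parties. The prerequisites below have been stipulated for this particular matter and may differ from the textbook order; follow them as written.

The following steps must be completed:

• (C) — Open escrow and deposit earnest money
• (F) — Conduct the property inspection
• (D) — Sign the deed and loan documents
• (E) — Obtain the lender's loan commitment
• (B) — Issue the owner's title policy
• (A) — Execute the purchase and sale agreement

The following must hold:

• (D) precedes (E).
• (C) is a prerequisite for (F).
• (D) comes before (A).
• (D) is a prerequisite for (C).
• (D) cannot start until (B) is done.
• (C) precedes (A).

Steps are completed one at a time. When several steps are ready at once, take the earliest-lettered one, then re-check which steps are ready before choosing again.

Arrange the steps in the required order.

(B), (D), (C), (A), (E), (F)

Only (B) has no prerequisites, so it is first.
(D) needed (B), now all done → (D).
Ready: (C) and (E). (C) has the earlier label → (C).
(A) and (F) now also ready, so the ready set is {(A), (E), (F)}; (A) has the earlier label → (A).
Now (E) and (F) have their prerequisites met. (E) has the earlier label, so (E) next.
That leaves (F) as the only ready step → (F).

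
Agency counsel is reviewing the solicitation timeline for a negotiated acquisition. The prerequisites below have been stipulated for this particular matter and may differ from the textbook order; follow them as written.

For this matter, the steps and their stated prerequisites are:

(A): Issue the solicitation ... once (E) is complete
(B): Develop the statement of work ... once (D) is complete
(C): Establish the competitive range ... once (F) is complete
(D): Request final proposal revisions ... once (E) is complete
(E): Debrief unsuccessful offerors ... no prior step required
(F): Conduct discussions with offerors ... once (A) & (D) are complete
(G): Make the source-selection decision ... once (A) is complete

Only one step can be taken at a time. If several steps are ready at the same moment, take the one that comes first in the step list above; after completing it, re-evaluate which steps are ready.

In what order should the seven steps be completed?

(E) has no prerequisites → (E) first.
Ready: (A) and (D). (A) is listed earlier → (A).
Ready: (D) and (G). (D) is listed earlier → (D).
(B) and (F) now also ready, so the ready set is {(B), (F), (G)}; (B) is listed earlier → (B).
Now (F) and (G) have their prerequisites met. (F) is listed earlier, so (F) next.
(C) and (G) are both available; (C) is listed earlier → (C).
(G) is the only step now ready → (G).

(E) (A) (D) (B) (F) (C) (G)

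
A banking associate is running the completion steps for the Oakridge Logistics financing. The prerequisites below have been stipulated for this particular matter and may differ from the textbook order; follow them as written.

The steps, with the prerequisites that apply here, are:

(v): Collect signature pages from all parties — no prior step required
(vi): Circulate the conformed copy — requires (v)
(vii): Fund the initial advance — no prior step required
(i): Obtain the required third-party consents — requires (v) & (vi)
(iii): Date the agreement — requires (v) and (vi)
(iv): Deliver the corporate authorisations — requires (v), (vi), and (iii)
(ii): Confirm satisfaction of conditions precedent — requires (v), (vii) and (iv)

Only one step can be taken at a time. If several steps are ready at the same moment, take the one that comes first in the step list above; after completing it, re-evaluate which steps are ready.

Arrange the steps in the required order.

(v), (vi), (vii), (i), (iii), (iv), (ii)

(v) and (vii) have no prerequisites; (v) is listed earlier, so (v) is first.
(vi) now also ready, so the ready set is {(vi), (vii)}; (vi) is listed earlier → (vi).
(vii), (i) and (iii) are all available; (vii) is listed earlier → (vii).
(i) and (iii) are both available; (i) is listed earlier → (i).
(iii) is the only step now ready → (iii).
(iv) needed (v), (vi) and (iii), now all done → (iv).
Next only (ii) has its prerequisites met → (ii).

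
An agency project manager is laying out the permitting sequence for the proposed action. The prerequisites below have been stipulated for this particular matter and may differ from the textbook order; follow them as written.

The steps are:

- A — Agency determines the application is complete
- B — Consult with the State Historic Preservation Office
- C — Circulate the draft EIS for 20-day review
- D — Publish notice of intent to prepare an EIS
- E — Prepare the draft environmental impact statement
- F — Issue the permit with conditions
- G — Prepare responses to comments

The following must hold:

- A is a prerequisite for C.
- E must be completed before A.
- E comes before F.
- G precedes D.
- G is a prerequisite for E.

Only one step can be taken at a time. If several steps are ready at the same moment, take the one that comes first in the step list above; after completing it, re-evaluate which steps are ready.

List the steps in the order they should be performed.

B, G, D, E, A, C, F

B and G have no prerequisites; B is listed earlier, so B is first.
That leaves G as the only ready step → G.
Ready: D and E. D is listed earlier → D.
Next only E has its prerequisites met → E.
A and F are both available; A is listed earlier → A.
C now also ready, so the ready set is {C, F}; C is listed earlier → C.
F needed E, now all done → F.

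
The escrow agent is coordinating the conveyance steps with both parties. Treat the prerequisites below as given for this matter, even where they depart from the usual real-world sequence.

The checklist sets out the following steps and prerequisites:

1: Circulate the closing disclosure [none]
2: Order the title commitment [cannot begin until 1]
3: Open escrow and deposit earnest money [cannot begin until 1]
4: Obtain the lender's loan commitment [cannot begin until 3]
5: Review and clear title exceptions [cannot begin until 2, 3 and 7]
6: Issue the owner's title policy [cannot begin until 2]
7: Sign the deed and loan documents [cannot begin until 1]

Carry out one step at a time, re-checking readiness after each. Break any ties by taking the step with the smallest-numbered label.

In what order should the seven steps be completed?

1 has no prerequisites → 1 first.
Now 2, 3 and 7 have their prerequisites met. 2 has the earlier label, so 2 next.
6 now also ready, so the ready set is {3, 6, 7}; 3 has the earlier label → 3.
Now 4, 6 and 7 have their prerequisites met. 4 has the earlier label, so 4 next.
6 and 7 are both available; 6 has the earlier label → 6.
7 needed 1, now all done → 7.
5 is the only step now ready → 5.

1 2 3 4 6 7 5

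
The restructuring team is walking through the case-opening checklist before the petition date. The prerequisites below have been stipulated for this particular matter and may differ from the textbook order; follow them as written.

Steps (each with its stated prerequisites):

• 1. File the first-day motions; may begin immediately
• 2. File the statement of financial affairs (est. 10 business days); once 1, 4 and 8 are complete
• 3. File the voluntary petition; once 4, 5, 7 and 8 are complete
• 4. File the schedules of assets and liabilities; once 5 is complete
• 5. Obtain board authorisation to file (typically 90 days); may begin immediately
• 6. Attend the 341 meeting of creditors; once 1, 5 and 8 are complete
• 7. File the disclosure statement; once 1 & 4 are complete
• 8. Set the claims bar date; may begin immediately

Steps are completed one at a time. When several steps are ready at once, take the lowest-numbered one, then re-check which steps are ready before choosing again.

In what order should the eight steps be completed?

1, 5, 4, 7, 8, 2, 3, 6

1, 5 and 8 have no prerequisites; 1 has the earlier label, so 1 is first.
5 and 8 are both available; 5 has the earlier label → 5.
4 and 8 are both available; 4 has the earlier label → 4.
Now 7 and 8 have their prerequisites met. 7 has the earlier label, so 7 next.
8 is the only step now ready → 8.
Ready: 2, 3 and 6. 2 has the earlier label → 2.
3 and 6 are both available; 3 has the earlier label → 3.
6 needed 1, 5 and 8, now all done → 6.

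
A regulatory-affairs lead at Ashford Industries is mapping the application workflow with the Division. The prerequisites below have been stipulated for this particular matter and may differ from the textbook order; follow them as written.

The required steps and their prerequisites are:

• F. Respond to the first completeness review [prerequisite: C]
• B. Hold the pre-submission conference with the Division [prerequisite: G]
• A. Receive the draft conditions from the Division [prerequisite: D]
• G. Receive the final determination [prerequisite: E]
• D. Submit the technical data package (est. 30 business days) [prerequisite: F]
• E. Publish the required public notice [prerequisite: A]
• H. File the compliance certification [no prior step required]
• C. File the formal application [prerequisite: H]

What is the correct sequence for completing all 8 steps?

Only H has no prerequisites, so it is first.
C is the only step now ready → C.
F needed C, now all done → F.
D needed F, now all done → D.
A is the only step now ready → A.
Next only E has its prerequisites met → E.
G needed E, now all done → G.
B needed G, now all done → B.

H → C → F → D → A → E → G → B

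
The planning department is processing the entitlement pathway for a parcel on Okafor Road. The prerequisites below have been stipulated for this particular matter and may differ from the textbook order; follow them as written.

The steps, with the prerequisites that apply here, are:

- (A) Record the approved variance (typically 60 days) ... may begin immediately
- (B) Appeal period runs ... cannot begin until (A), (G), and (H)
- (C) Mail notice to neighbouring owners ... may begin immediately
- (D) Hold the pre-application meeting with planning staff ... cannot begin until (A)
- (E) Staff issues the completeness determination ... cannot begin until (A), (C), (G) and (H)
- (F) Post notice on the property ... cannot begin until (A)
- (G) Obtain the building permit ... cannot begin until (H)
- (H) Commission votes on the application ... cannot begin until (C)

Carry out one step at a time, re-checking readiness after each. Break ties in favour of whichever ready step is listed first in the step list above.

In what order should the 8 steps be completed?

(A), (C), (D), (F), (H), (G), (B), (E)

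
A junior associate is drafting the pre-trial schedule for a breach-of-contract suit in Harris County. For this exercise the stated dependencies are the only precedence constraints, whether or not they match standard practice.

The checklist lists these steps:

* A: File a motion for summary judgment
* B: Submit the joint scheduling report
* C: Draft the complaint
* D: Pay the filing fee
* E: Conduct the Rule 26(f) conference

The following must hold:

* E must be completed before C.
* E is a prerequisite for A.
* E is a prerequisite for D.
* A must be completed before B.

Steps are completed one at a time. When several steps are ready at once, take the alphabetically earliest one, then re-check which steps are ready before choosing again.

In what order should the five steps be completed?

E is the only step with nothing outstanding, so it goes first.
Ready: A, C and D. A has the earlier label → A.
Ready: B, C and D. B has the earlier label → B.
Now C and D have their prerequisites met. C has the earlier label, so C next.
D needed E, now all done → D.

E, A, B, C, D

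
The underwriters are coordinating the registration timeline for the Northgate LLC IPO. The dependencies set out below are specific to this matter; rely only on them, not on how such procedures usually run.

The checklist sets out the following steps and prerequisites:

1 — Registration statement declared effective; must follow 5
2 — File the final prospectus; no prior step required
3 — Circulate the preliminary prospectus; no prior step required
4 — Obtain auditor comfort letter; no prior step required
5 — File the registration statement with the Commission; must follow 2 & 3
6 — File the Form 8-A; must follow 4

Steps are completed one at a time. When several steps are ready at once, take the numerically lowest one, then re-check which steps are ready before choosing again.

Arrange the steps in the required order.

2, 3, 4, 5, 1, 6

2, 3 and 4 have no prerequisites; 2 has the earlier label, so 2 is first.
3 and 4 are both available; 3 has the earlier label → 3.
Now 4 and 5 have their prerequisites met. 4 has the earlier label, so 4 next.
6 now also ready, so the ready set is {5, 6}; 5 has the earlier label → 5.
Now 1 and 6 have their prerequisites met. 1 has the earlier label, so 1 next.
Next only 6 has its prerequisites met → 6.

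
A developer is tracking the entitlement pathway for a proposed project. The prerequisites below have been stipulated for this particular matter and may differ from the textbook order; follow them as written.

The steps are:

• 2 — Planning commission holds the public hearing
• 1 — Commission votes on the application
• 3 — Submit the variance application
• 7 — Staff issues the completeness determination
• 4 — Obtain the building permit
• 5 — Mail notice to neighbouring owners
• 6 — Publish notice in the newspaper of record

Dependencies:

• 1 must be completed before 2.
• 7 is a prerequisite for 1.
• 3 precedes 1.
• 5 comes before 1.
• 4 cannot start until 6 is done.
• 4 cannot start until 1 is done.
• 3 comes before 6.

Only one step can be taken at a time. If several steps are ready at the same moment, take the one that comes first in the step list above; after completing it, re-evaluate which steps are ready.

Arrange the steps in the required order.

3 → 7 → 5 → 1 → 2 → 6 → 4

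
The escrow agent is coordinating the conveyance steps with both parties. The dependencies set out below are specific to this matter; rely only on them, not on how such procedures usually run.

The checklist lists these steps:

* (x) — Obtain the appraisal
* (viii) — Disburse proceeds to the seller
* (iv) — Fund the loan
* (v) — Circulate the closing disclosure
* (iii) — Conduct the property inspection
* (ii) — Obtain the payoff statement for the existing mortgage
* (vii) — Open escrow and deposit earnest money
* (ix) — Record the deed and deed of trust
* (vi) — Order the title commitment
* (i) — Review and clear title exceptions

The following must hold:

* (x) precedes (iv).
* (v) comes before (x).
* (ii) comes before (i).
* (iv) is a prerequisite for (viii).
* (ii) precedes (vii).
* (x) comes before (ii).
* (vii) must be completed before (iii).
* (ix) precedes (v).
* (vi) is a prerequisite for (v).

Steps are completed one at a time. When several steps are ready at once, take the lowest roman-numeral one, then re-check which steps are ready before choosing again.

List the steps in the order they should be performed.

(vi), (ix), (v), (x), (ii), (i), (iv), (vii), (iii), (viii)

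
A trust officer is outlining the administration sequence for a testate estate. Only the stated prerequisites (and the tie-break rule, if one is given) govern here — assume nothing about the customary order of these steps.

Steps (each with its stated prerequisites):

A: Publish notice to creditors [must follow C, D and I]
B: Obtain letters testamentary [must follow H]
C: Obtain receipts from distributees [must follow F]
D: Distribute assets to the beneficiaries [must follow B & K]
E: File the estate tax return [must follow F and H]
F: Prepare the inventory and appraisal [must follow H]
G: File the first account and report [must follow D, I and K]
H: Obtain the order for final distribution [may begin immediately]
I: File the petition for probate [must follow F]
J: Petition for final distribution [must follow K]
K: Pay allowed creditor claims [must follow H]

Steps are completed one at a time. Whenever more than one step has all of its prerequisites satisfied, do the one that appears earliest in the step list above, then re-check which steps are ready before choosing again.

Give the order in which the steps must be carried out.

H, B, F, C, E, I, K, D, A, G, J

Only H has no prerequisites, so it is first.
Now B, F and K have their prerequisites met. B is listed earlier, so B next.
F and K are both available; F is listed earlier → F.
C, E and I now also ready, so the ready set is {C, E, I, K}; C is listed earlier → C.
E, I and K are all available; E is listed earlier → E.
Ready: I and K. I is listed earlier → I.
K is the only step now ready → K.
Ready: D and J. D is listed earlier → D.
Now A, G and J have their prerequisites met. A is listed earlier, so A next.
Now G and J have their prerequisites met. G is listed earlier, so G next.
J needed K, now all done → J.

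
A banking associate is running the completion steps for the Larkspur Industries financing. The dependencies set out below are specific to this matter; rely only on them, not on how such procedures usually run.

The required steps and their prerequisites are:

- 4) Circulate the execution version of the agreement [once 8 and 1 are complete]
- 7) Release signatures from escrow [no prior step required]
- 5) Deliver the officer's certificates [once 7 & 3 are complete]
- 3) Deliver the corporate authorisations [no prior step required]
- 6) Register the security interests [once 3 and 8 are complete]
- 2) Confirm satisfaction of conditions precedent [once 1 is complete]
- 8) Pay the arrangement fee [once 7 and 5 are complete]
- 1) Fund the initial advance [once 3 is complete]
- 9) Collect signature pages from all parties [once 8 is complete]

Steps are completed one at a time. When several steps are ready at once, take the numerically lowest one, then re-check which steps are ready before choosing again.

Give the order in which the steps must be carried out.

3 1 2 7 5 8 4 6 9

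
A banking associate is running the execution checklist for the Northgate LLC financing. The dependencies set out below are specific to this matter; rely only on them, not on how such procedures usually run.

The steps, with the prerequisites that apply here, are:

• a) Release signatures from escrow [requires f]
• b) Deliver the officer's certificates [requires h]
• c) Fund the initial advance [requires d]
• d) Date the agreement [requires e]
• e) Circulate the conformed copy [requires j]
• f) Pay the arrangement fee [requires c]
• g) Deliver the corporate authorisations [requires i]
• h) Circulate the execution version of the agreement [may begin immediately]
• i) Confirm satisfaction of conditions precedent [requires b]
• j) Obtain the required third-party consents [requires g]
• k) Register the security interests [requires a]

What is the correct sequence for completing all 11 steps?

h, b, i, g, j, e, d, c, f, a, k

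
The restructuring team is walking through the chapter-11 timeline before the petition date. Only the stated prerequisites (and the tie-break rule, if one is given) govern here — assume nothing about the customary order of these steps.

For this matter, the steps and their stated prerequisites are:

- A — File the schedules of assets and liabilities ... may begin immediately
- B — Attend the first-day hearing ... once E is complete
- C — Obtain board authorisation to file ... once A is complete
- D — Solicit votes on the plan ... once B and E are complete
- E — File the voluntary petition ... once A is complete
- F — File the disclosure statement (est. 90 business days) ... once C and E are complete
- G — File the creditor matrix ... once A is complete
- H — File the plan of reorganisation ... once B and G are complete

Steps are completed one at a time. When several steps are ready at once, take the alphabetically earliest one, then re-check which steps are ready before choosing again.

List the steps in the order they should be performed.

A, C, E, B, D, F, G, H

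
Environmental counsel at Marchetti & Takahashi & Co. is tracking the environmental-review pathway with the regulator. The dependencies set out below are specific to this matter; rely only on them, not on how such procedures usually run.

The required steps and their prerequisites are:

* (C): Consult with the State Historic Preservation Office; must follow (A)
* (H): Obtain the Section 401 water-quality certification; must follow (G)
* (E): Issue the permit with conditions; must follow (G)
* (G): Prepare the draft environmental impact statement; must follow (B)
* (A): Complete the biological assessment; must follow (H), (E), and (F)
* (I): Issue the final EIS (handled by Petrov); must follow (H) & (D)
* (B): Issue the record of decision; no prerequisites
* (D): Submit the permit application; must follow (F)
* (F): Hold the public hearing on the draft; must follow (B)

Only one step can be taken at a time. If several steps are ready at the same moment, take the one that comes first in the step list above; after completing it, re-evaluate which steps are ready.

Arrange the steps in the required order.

(B) (G) (H) (E) (F) (A) (C) (D) (I)

(B) is the only step with nothing outstanding, so it goes first.
Ready: (G) and (F). (G) is listed earlier → (G).
(H) and (E) now also ready, so the ready set is {(H), (E), (F)}; (H) is listed earlier → (H).
Ready: (E) and (F). (E) is listed earlier → (E).
(F) is the only step now ready → (F).
Ready: (A) and (D). (A) is listed earlier → (A).
(C) and (D) are both available; (C) is listed earlier → (C).
(D) needed (F), now all done → (D).
(I) needed (H) and (D), now all done → (I).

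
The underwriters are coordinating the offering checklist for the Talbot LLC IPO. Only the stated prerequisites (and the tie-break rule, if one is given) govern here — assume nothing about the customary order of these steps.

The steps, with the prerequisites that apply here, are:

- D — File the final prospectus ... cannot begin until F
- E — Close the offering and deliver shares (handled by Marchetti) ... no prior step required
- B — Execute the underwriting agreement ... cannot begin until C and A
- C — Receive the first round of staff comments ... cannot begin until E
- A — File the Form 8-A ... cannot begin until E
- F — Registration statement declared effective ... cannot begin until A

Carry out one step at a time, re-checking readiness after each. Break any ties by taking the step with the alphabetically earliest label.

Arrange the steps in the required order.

E is the only step with nothing outstanding, so it goes first.
Ready: A and C. A has the earlier label → A.
F now also ready, so the ready set is {C, F}; C has the earlier label → C.
Now B and F have their prerequisites met. B has the earlier label, so B next.
That leaves F as the only ready step → F.
D needed F, now all done → D.

E, A, C, B, F, D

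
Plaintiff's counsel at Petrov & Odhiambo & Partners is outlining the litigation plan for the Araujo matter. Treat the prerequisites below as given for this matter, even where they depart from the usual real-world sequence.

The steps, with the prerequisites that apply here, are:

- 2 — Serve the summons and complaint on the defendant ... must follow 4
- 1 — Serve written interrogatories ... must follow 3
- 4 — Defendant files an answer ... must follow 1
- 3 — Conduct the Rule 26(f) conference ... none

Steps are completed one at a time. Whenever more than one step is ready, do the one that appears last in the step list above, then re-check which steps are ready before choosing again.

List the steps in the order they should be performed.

3 1 4 2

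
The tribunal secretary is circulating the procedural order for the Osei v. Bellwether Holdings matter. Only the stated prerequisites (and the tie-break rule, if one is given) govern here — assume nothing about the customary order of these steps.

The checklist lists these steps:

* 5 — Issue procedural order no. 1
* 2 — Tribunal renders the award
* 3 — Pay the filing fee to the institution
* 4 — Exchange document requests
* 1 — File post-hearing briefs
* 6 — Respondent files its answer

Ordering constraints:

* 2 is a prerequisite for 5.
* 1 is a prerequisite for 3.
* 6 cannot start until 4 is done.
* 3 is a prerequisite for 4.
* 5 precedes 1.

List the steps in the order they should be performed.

2 5 1 3 4 6

Only 2 has no prerequisites, so it is first.
5 is the only step now ready → 5.
1 is the only step now ready → 1.
3 is the only step now ready → 3.
That leaves 4 as the only ready step → 4.
That leaves 6 as the only ready step → 6.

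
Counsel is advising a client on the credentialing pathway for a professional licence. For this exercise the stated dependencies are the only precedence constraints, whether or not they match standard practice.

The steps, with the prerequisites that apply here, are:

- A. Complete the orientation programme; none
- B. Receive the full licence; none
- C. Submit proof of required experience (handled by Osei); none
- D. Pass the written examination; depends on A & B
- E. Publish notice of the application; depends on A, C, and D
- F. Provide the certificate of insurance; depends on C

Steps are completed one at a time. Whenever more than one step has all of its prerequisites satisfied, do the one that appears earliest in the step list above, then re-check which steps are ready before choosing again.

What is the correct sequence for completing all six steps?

A, B and C have no prerequisites; A is listed earlier, so A is first.
B and C are both available; B is listed earlier → B.
D now also ready, so the ready set is {C, D}; C is listed earlier → C.
Ready: D and F. D is listed earlier → D.
E and F are both available; E is listed earlier → E.
That leaves F as the only ready step → F.

A B C D E F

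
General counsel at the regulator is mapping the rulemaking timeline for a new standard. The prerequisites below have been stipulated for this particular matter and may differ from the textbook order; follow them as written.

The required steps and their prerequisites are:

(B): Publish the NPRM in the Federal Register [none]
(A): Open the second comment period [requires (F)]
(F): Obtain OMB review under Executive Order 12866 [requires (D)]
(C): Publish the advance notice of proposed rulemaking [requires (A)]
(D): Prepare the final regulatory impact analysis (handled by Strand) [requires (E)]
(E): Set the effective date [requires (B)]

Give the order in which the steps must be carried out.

(B) is the only step with nothing outstanding, so it goes first.
(E) needed (B), now all done → (E).
(D) is the only step now ready → (D).
(F) needed (D), now all done → (F).
Next only (A) has its prerequisites met → (A).
(C) needed (A), now all done → (C).

(B) → (E) → (D) → (F) → (A) → (C)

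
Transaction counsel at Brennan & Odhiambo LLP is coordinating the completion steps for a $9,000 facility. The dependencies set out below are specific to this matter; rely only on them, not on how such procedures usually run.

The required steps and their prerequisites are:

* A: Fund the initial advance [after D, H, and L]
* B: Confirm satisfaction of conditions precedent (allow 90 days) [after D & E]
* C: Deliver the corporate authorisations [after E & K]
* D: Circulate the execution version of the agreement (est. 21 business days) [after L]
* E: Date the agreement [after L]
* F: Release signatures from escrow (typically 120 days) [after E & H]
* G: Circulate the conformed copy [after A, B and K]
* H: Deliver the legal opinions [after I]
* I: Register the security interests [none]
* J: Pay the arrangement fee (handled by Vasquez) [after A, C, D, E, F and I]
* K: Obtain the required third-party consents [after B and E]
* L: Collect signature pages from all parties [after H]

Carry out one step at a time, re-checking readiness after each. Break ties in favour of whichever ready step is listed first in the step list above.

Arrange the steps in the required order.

I, H, L, D, A, E, B, F, K, C, G, J

Only I has no prerequisites, so it is first.
That leaves H as the only ready step → H.
L needed H, now all done → L.
Now D and E have their prerequisites met. D is listed earlier, so D next.
A and E are both available; A is listed earlier → A.
Next only E has its prerequisites met → E.
Now B and F have their prerequisites met. B is listed earlier, so B next.
Now F and K have their prerequisites met. F is listed earlier, so F next.
K is the only step now ready → K.
Ready: C and G. C is listed earlier → C.
Now G and J have their prerequisites met. G is listed earlier, so G next.
Next only J has its prerequisites met → J.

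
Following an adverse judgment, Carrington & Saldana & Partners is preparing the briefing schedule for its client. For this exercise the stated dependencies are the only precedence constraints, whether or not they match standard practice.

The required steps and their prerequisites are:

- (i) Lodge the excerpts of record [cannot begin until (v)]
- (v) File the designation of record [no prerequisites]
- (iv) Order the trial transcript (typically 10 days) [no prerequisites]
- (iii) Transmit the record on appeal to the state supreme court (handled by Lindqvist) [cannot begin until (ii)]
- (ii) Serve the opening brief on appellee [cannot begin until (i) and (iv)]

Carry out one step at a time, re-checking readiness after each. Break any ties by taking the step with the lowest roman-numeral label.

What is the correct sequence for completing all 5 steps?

(iv), (v), (i), (ii), (iii)

(iv) and (v) have no prerequisites; (iv) has the earlier label, so (iv) is first.
(v) is the only step now ready → (v).
(i) needed (v), now all done → (i).
Next only (ii) has its prerequisites met → (ii).
That leaves (iii) as the only ready step → (iii).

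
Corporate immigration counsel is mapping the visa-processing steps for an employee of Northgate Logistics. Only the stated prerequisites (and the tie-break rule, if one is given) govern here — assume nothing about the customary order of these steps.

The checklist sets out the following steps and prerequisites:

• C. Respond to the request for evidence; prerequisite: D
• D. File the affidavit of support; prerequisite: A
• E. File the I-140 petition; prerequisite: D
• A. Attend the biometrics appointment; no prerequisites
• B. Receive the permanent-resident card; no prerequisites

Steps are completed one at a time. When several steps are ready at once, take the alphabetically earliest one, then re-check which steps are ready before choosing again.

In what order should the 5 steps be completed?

A → B → D → C → E

A and B have no prerequisites; A has the earlier label, so A is first.
B and D are both available; B has the earlier label → B.
Next only D has its prerequisites met → D.
Ready: C and E. C has the earlier label → C.
E needed D, now all done → E.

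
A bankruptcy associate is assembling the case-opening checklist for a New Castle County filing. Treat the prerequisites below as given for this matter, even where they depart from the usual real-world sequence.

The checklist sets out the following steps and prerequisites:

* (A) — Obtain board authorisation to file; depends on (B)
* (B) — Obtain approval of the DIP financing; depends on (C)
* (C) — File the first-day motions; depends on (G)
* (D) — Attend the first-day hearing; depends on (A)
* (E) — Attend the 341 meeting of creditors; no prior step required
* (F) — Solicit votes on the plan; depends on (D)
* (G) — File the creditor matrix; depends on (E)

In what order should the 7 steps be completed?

(E) has no prerequisites → (E) first.
(G) is the only step now ready → (G).
(C) needed (G), now all done → (C).
That leaves (B) as the only ready step → (B).
Next only (A) has its prerequisites met → (A).
(D) needed (A), now all done → (D).
(F) needed (D), now all done → (F).

(E), (G), (C), (B), (A), (D), (F)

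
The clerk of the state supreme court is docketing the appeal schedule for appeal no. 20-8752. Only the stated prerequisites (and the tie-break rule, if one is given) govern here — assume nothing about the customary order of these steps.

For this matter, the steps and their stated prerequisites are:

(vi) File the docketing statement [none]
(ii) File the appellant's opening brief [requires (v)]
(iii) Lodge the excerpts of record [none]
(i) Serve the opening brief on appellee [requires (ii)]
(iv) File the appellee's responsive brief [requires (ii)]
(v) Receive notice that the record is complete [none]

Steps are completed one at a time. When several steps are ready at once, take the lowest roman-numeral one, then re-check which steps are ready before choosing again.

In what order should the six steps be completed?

(iii), (v) and (vi) have no prerequisites; (iii) has the earlier label, so (iii) is first.
(v) and (vi) are both available; (v) has the earlier label → (v).
(ii) now also ready, so the ready set is {(ii), (vi)}; (ii) has the earlier label → (ii).
(i), (iv) and (vi) are all available; (i) has the earlier label → (i).
Now (iv) and (vi) have their prerequisites met. (iv) has the earlier label, so (iv) next.
Next only (vi) has its prerequisites met → (vi).

(iii) → (v) → (ii) → (i) → (iv) → (vi)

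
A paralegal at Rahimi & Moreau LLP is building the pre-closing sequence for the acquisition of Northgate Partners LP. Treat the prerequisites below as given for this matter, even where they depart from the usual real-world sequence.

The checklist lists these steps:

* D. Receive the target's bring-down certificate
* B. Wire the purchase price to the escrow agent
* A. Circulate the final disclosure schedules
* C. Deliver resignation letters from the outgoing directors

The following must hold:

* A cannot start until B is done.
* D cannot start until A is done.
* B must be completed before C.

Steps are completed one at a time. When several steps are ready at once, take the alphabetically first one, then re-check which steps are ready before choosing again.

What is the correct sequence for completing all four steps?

B → A → C → D

Only B has no prerequisites, so it is first.
A and C are both available; A has the earlier label → A.
Now C and D have their prerequisites met. C has the earlier label, so C next.
That leaves D as the only ready step → D.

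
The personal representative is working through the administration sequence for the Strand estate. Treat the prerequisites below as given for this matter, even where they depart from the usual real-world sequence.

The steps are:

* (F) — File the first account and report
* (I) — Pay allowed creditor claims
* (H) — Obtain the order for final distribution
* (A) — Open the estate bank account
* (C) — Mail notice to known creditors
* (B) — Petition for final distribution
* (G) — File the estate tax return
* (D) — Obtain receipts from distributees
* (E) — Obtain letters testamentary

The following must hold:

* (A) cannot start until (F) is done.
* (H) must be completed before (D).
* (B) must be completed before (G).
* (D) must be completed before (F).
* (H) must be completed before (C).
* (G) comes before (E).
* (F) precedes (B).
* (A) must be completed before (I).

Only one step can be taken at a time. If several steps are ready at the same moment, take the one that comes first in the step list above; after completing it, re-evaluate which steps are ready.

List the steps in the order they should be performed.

(H) (C) (D) (F) (A) (I) (B) (G) (E)

(H) is the only step with nothing outstanding, so it goes first.
(C) and (D) are both available; (C) is listed earlier → (C).
Next only (D) has its prerequisites met → (D).
(F) is the only step now ready → (F).
(A) and (B) are both available; (A) is listed earlier → (A).
Now (I) and (B) have their prerequisites met. (I) is listed earlier, so (I) next.
That leaves (B) as the only ready step → (B).
Next only (G) has its prerequisites met → (G).
(E) is the only step now ready → (E).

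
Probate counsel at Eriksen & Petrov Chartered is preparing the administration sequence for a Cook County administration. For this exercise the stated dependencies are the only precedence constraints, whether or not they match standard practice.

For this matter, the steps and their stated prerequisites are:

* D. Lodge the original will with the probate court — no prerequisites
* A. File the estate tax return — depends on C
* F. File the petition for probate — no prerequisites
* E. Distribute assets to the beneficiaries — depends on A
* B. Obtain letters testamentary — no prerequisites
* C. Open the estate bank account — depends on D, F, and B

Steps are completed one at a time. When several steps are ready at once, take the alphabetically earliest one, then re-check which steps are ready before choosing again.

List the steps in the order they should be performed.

Nothing is required for B, D and F. B has the earlier label → B first.
D and F are both available; D has the earlier label → D.
F is the only step now ready → F.
C needed B, D and F, now all done → C.
A needed C, now all done → A.
That leaves E as the only ready step → E.

B → D → F → C → A → E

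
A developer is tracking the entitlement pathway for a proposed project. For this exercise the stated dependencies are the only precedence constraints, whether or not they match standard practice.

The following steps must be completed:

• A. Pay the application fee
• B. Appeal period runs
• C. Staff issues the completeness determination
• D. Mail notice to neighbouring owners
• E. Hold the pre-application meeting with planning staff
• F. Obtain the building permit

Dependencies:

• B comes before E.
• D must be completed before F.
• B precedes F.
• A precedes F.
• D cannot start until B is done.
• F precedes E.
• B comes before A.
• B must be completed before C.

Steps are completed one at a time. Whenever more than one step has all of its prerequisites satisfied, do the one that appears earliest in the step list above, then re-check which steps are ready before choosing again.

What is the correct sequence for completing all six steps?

Only B has no prerequisites, so it is first.
A, C and D are all available; A is listed earlier → A.
Ready: C and D. C is listed earlier → C.
D needed B, now all done → D.
F needed A, B and D, now all done → F.
That leaves E as the only ready step → E.

B, A, C, D, F, E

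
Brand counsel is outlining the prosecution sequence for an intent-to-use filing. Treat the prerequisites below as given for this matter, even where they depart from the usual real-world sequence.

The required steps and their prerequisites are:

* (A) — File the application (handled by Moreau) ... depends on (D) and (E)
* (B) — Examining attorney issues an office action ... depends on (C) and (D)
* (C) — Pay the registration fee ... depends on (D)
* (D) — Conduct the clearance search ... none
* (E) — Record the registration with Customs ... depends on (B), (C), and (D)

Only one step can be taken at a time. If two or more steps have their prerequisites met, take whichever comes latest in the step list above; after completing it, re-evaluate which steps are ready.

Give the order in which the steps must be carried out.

Only (D) has no prerequisites, so it is first.
That leaves (C) as the only ready step → (C).
(B) needed (D) and (C), now all done → (B).
(E) needed (D), (C) and (B), now all done → (E).
That leaves (A) as the only ready step → (A).

(D), (C), (B), (E), (A)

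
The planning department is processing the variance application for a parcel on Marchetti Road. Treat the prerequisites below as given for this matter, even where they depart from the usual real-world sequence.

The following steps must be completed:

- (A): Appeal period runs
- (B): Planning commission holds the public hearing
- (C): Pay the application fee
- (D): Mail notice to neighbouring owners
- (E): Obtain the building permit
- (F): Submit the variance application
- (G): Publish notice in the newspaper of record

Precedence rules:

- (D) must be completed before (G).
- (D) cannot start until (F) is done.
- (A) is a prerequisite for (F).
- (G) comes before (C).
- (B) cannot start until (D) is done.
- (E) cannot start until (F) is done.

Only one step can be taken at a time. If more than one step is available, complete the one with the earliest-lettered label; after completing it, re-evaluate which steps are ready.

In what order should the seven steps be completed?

Only (A) has no prerequisites, so it is first.
That leaves (F) as the only ready step → (F).
Ready: (D) and (E). (D) has the earlier label → (D).
Ready: (B), (E) and (G). (B) has the earlier label → (B).
(E) and (G) are both available; (E) has the earlier label → (E).
(G) needed (D), now all done → (G).
(C) is the only step now ready → (C).

(A), (F), (D), (B), (E), (G), (C)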